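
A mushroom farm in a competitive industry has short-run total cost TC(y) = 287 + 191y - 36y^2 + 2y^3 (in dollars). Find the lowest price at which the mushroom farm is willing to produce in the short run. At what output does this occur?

$29 per unit, at y = 9

The shutdown price is the minimum of AVC. VC = 191y - 36y^2 + 2y^3, so AVC = 191 - 36y + 2y^2.
dAVC/dy = -36 + 4y = 0 gives y = 9. min AVC = 191 - 36·9 + 2·9^2 = 29.
For P < $29 the firm produces nothing.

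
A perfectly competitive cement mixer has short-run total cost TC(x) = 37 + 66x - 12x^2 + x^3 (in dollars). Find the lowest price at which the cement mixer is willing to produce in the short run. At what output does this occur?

Short-run supply begins at min AVC. From VC = 66x - 12x^2 + x^3, AVC = 66 - 12x + x^2.
dAVC/dx = -12 + 2x = 0 gives x = 6. min AVC = 66 - 12·6 + 6^2 = 30.
So the shutdown price is $30.

$30 per unit, at x = 6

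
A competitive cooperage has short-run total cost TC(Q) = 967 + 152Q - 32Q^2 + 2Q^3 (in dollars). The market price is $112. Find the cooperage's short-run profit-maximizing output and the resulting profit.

AVC = 152 - 32Q + 2Q^2 has its minimum $24 at Q = 8; price $112 clears that bar, so the firm operates.
With MC = 152 - 64Q + 6Q^2, P = MC on the upward-sloping part at Q* = 10.
TR = 112·10 = 1120. TC = 967 + 320 = 1287. Profit = 1120 − 1287 = -$167.
Shutting down would mean losing the fixed cost of $967, so operating at a loss of $167 is better by $800.

Profit = -$167 at Q = 10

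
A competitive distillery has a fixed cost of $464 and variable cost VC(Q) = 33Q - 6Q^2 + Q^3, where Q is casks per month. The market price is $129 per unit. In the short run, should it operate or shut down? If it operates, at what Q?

Produce at Q = 8

From TC, MC = TC'(Q) = 33 - 12Q + 3Q^2 and AVC = VC/Q = 33 - 6Q + Q^2.
The AVC parabola has its vertex at Q = 6/2 = 3, where AVC = 33 - 6·3 + 3^2 = $24.
Since P = $129 ≥ min AVC = $24, price covers variable cost and the firm should produce.
Set P = MC: 129 = 33 - 12Q + 3Q^2 → -96 - 12Q + 3Q^2 = 0. The roots are Q = -4 and Q = 8; the profit-maximizing output is on the rising part of MC, so Q* = 8.
Check: AVC at Q = 8 is $49 ≤ P, so revenue covers variable cost.
Profit = P·Q − TC = 129·8 − 856 = $176.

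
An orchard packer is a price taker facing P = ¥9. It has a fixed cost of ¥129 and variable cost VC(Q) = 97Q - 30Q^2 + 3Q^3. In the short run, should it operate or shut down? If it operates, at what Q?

Shut down

Strip out fixed cost: VC = 97Q - 30Q^2 + 3Q^3. Then AVC = 97 - 30Q + 3Q^2 and MC = 97 - 60Q + 9Q^2.
AVC hits its minimum where MC = AVC, at Q = 5, giving min AVC = 97 - 30·5 + 3·5^2 = ¥22.
With P < min AVC (¥9 < ¥22), every unit sold adds to the loss.
The firm minimizes its loss by shutting down and losing only its fixed cost of ¥129.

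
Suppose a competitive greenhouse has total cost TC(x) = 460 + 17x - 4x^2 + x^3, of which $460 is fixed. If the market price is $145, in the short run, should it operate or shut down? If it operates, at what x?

Produce at x = 8

Strip out fixed cost: VC = 17x - 4x^2 + x^3. Then AVC = 17 - 4x + x^2 and MC = 17 - 8x + 3x^2.
AVC hits its minimum where MC = AVC, at x = 2, giving min AVC = 17 - 4·2 + 2^2 = $13.
Because $145 ≥ $13, revenue can cover variable cost; the firm operates.
P = MC gives -128 - 8x + 3x^2 = 0, with roots -16/3 and 8. Take the larger (rising MC): x* = 8.
Check: AVC at x = 8 is $49 ≤ P, so revenue covers variable cost.
Profit = P·x − TC = 145·8 − 852 = $308.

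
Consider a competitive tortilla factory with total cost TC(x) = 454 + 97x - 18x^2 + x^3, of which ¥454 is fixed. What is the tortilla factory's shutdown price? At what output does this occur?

Short-run supply begins at min AVC. From VC = 97x - 18x^2 + x^3, AVC = 97 - 18x + x^2.
dAVC/dx = -18 + 2x = 0 gives x = 9. min AVC = 97 - 18·9 + 9^2 = 16.
The firm shuts down for any P below ¥16.

¥16 per unit, at x = 9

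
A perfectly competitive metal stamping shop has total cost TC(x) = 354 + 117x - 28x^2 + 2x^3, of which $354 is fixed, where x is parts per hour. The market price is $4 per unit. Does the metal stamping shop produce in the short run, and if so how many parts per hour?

From TC, MC = TC'(x) = 117 - 56x + 6x^2 and AVC = VC/x = 117 - 28x + 2x^2.
AVC is minimized where dAVC/dx = -28 + 4x = 0, at x = 7; min AVC = 117 - 28·7 + 2·7^2 = $19.
P = $4 lies below min AVC = $19; no output level covers variable cost.
Best response: produce nothing and absorb the $354 fixed cost.

Shut down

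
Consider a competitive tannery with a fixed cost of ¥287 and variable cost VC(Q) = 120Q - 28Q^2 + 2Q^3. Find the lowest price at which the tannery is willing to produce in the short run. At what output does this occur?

¥22 per unit, at Q = 7

The shutdown price is the minimum of AVC. VC = 120Q - 28Q^2 + 2Q^3, so AVC = 120 - 28Q + 2Q^2.
dAVC/dQ = -28 + 4Q = 0 gives Q = 7. min AVC = 120 - 28·7 + 2·7^2 = 22.
The firm shuts down for any P below ¥22.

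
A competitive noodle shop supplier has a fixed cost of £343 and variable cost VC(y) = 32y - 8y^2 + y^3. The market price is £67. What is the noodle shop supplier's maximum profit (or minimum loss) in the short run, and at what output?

AVC = 32 - 8y + y^2 has its minimum £16 at y = 4; price £67 clears that bar, so the firm operates.
MC = 32 - 16y + 3y^2. Setting P = MC and taking the root on the rising branch gives y* = 7.
TR = 67·7 = 469. TC = 343 + 175 = 518. Profit = 469 − 518 = -£49.
That loss of £49 beats the £343 the firm would lose by shutting down; producing recovers £294 of fixed cost.

Profit = -£49 at y = 7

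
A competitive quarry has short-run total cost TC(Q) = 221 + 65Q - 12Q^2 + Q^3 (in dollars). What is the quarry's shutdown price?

Short-run supply begins at min AVC. From VC = 65Q - 12Q^2 + Q^3, AVC = 65 - 12Q + Q^2.
dAVC/dQ = -12 + 2Q = 0 gives Q = 6. min AVC = 65 - 12·6 + 6^2 = 29.
For P < $29 the firm produces nothing.

$29 per unit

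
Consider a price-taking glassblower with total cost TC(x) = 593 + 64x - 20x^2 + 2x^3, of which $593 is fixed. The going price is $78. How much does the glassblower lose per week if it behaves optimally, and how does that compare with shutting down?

Profit = -$201 at x = 7

AVC = 64 - 20x + 2x^2; min AVC = $14 at x = 5. Since P = $78 ≥ min AVC, the firm produces.
With MC = 64 - 40x + 6x^2, P = MC on the upward-sloping part at x* = 7.
TR = 78·7 = 546. TC = 593 + 154 = 747. Profit = 546 − 747 = -$201.
That loss of $201 beats the $593 the firm would lose by shutting down; producing recovers $392 of fixed cost.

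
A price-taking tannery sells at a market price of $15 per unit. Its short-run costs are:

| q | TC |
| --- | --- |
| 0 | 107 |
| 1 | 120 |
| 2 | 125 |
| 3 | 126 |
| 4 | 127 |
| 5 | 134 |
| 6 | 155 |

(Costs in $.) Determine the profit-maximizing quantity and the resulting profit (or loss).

q = 5; profit = -$59

Compute π = P·q − TC at each output: q=0: -107; q=1: -105; q=2: -95; q=3: -81; q=4: -67; q=5: -59; q=6: -65.
Profit is maximized at q = 5. AVC there is 27/5 = $5.40 ≤ P, so producing beats shutting down (which would give -$107).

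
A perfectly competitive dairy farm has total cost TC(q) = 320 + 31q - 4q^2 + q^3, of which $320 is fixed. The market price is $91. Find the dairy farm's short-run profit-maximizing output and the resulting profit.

Profit = -$32 at q = 6

AVC = 31 - 4q + q^2 has its minimum $27 at q = 2; price $91 clears that bar, so the firm operates.
With MC = 31 - 8q + 3q^2, P = MC on the upward-sloping part at q* = 6.
TR = 91·6 = 546. TC = 320 + 258 = 578. Profit = 546 − 578 = -$32.
That loss of $32 beats the $320 the firm would lose by shutting down; producing recovers $288 of fixed cost.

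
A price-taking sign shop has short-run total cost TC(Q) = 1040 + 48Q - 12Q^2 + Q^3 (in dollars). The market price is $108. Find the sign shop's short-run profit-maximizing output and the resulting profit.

AVC = 48 - 12Q + Q^2; min AVC = $12 at Q = 6. Since P = $108 ≥ min AVC, the firm produces.
With MC = 48 - 24Q + 3Q^2, P = MC on the upward-sloping part at Q* = 10.
TR = 108·10 = 1080. TC = 1040 + 280 = 1320. Profit = 1080 − 1320 = -$240.
By producing, the firm covers all variable cost plus $800 of fixed cost; shutting down would lose the full $1040.

Profit = -$240 at Q = 10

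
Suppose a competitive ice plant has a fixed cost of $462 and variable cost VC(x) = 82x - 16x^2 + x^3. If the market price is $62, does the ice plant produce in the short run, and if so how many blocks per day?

Produce at x = 10

Strip out fixed cost: VC = 82x - 16x^2 + x^3. Then AVC = 82 - 16x + x^2 and MC = 82 - 32x + 3x^2.
The AVC parabola has its vertex at x = 16/2 = 8, where AVC = 82 - 16·8 + 8^2 = $18.
Because $62 ≥ $18, revenue can cover variable cost; the firm operates.
Set P = MC: 62 = 82 - 32x + 3x^2 → 20 - 32x + 3x^2 = 0. The roots are x = 2/3 and x = 10; the profit-maximizing output is on the rising part of MC, so x* = 10.
Check: AVC at x = 10 is $22 ≤ P, so revenue covers variable cost.
Profit = P·x − TC = 62·10 − 682 = -$62, a loss, but smaller than the $462 fixed cost the firm would lose by shutting down.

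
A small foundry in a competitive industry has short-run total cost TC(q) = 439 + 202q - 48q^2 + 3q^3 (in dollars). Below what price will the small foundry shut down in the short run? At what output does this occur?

$10 per unit, at q = 8

The shutdown price is the minimum of AVC. VC = 202q - 48q^2 + 3q^3, so AVC = 202 - 48q + 3q^2.
dAVC/dq = -48 + 6q = 0 gives q = 8. min AVC = 202 - 48·8 + 3·8^2 = 10.
So the shutdown price is $10.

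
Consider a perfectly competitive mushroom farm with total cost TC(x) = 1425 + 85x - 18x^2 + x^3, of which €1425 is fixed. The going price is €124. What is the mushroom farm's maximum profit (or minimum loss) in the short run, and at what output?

AVC = 85 - 18x + x^2; min AVC = €4 at x = 9. Since P = €124 ≥ min AVC, the firm produces.
With MC = 85 - 36x + 3x^2, P = MC on the upward-sloping part at x* = 13.
TR = 124·13 = 1612. TC = 1425 + 260 = 1685. Profit = 1612 − 1685 = -€73.
That loss of €73 beats the €1425 the firm would lose by shutting down; producing recovers €1352 of fixed cost.

Profit = -€73 at x = 13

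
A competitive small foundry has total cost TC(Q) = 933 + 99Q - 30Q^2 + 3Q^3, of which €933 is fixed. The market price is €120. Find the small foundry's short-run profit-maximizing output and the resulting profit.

Profit = -€345 at Q = 7

AVC = 99 - 30Q + 3Q^2 has its minimum €24 at Q = 5; price €120 clears that bar, so the firm operates.
MC = 99 - 60Q + 9Q^2. Setting P = MC and taking the root on the rising branch gives Q* = 7.
TR = 120·7 = 840. TC = 933 + 252 = 1185. Profit = 840 − 1185 = -€345.
By producing, the firm covers all variable cost plus €588 of fixed cost; shutting down would lose the full €933.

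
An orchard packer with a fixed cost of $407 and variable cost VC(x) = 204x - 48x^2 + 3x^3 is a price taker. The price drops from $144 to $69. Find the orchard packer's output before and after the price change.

AVC = 204 - 48x + 3x^2, minimized at x = 8 where min AVC = $12. MC = 204 - 96x + 9x^2.
With P = $144 above the shutdown price, P = MC gives x = 10.
At P = $69 ≥ min AVC, set P = MC: x = 9. The firm stays open but cuts output.

Output falls from 10 to 9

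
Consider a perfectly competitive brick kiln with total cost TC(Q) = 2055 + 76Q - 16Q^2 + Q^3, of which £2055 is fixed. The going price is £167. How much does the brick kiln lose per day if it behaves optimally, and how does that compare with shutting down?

Profit = -£365 at Q = 13

AVC = 76 - 16Q + Q^2; min AVC = £12 at Q = 8. Since P = £167 ≥ min AVC, the firm produces.
With MC = 76 - 32Q + 3Q^2, P = MC on the upward-sloping part at Q* = 13.
TR = 167·13 = 2171. TC = 2055 + 481 = 2536. Profit = 2171 − 2536 = -£365.
Shutting down would mean losing the fixed cost of £2055, so operating at a loss of £365 is better by £1690.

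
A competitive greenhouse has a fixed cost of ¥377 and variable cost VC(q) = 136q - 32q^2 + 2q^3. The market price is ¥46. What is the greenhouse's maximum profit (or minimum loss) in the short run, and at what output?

AVC = 136 - 32q + 2q^2 has its minimum ¥8 at q = 8; price ¥46 clears that bar, so the firm operates.
With MC = 136 - 64q + 6q^2, P = MC on the upward-sloping part at q* = 9.
TR = 46·9 = 414. TC = 377 + 90 = 467. Profit = 414 − 467 = -¥53.
That loss of ¥53 beats the ¥377 the firm would lose by shutting down; producing recovers ¥324 of fixed cost.

Profit = -¥53 at q = 9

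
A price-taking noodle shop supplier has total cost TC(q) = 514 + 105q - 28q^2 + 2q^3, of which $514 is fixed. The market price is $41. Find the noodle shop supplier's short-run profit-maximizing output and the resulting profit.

Profit = -$258 at q = 8

AVC = 105 - 28q + 2q^2 has its minimum $7 at q = 7; price $41 clears that bar, so the firm operates.
MC = 105 - 56q + 6q^2. Setting P = MC and taking the root on the rising branch gives q* = 8.
TR = 41·8 = 328. TC = 514 + 72 = 586. Profit = 328 − 586 = -$258.
Shutting down would mean losing the fixed cost of $514, so operating at a loss of $258 is better by $256.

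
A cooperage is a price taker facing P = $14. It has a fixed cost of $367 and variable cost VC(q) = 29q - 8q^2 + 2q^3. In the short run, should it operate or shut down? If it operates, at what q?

From TC, MC = TC'(q) = 29 - 16q + 6q^2 and AVC = VC/q = 29 - 8q + 2q^2.
AVC hits its minimum where MC = AVC, at q = 2, giving min AVC = 29 - 8·2 + 2·2^2 = $21.
Since P = $14 < min AVC = $21, price fails to cover variable cost at any output.
Shutting down limits the loss to fixed cost, $367.

Shut down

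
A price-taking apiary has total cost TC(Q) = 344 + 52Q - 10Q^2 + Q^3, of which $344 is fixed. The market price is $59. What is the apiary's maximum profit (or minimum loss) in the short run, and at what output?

Profit = -$148 at Q = 7

AVC = 52 - 10Q + Q^2; min AVC = $27 at Q = 5. Since P = $59 ≥ min AVC, the firm produces.
With MC = 52 - 20Q + 3Q^2, P = MC on the upward-sloping part at Q* = 7.
TR = 59·7 = 413. TC = 344 + 217 = 561. Profit = 413 − 561 = -$148.
By producing, the firm covers all variable cost plus $196 of fixed cost; shutting down would lose the full $344.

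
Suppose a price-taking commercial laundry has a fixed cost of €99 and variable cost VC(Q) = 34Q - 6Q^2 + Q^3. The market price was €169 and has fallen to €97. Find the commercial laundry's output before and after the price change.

MC = 34 - 12Q + 3Q^2; the shutdown threshold is min AVC = €25 (at Q = 3).
At P = €169 ≥ min AVC, set P = MC on the rising branch: Q = 9.
At P = €97 ≥ min AVC, set P = MC: Q = 7. The firm stays open but cuts output.

Output falls from 9 to 7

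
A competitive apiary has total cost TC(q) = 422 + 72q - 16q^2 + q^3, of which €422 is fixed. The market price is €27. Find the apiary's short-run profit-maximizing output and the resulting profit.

Profit = -€260 at q = 9

AVC = 72 - 16q + q^2; min AVC = €8 at q = 8. Since P = €27 ≥ min AVC, the firm produces.
With MC = 72 - 32q + 3q^2, P = MC on the upward-sloping part at q* = 9.
TR = 27·9 = 243. TC = 422 + 81 = 503. Profit = 243 − 503 = -€260.
By producing, the firm covers all variable cost plus €162 of fixed cost; shutting down would lose the full €422.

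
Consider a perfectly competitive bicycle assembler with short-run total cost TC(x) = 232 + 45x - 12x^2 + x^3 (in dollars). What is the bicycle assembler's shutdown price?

$9 per unit

Short-run supply begins at min AVC. From VC = 45x - 12x^2 + x^3, AVC = 45 - 12x + x^2.
dAVC/dx = -12 + 2x = 0 gives x = 6. min AVC = 45 - 12·6 + 6^2 = 9.
The firm shuts down for any P below $9.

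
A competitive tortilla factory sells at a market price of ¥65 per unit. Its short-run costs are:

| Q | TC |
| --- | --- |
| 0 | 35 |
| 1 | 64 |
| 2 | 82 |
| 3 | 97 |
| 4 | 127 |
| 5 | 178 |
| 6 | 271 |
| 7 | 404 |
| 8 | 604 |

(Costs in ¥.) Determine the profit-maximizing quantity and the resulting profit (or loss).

Compute π = P·Q − TC at each output: Q=0: -35; Q=1: 1; Q=2: 48; Q=3: 98; Q=4: 133; Q=5: 147; Q=6: 119; Q=7: 51; Q=8: -84.
Profit is maximized at Q = 5. AVC there is 143/5 = ¥28.60 ≤ P, so producing beats shutting down (which would give -¥35).

Q = 5; profit = ¥147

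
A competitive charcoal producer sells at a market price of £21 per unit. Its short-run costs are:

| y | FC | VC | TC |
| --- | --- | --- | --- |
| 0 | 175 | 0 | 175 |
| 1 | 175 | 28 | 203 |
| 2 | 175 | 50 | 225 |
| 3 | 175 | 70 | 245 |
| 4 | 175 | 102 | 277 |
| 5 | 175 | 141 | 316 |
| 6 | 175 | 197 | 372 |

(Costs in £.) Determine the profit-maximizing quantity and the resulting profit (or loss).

Tabulate TR − TC: y=0: -175; y=1: -182; y=2: -183; y=3: -182; y=4: -193; y=5: -211; y=6: -246.
Profit is highest at y = 0. Equivalently, the lowest AVC in the table is 70/3 ≈ £23.33 at y = 3, and P = £21 falls below it — price never covers variable cost, so the firm shuts down and loses only its fixed cost.

y = 0 (shut down); profit = -£175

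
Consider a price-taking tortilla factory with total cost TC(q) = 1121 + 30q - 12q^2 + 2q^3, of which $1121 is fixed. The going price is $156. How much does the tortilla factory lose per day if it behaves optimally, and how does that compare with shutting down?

AVC = 30 - 12q + 2q^2 has its minimum $12 at q = 3; price $156 clears that bar, so the firm operates.
MC = 30 - 24q + 6q^2. Setting P = MC and taking the root on the rising branch gives q* = 7.
TR = 156·7 = 1092. TC = 1121 + 308 = 1429. Profit = 1092 − 1429 = -$337.
That loss of $337 beats the $1121 the firm would lose by shutting down; producing recovers $784 of fixed cost.

Profit = -$337 at q = 7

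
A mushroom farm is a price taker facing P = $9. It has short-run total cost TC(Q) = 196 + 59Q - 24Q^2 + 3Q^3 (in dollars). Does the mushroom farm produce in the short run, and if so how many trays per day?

Strip out fixed cost: VC = 59Q - 24Q^2 + 3Q^3. Then AVC = 59 - 24Q + 3Q^2 and MC = 59 - 48Q + 9Q^2.
AVC hits its minimum where MC = AVC, at Q = 4, giving min AVC = 59 - 24·4 + 3·4^2 = $11.
With P < min AVC ($9 < $11), every unit sold adds to the loss.
Best response: produce nothing and absorb the $196 fixed cost.

Shut down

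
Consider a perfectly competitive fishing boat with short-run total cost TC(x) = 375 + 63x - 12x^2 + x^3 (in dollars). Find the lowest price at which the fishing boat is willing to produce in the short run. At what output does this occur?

The firm shuts down when price falls below the minimum of average variable cost. AVC = VC/x = 63 - 12x + x^2.
dAVC/dx = -12 + 2x = 0 gives x = 6. min AVC = 63 - 12·6 + 6^2 = 27.
For P < $27 the firm produces nothing.

$27 per unit, at x = 6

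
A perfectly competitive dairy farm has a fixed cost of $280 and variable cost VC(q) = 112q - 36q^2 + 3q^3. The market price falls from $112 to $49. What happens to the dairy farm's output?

Output falls from 8 to 7

AVC = 112 - 36q + 3q^2, minimized at q = 6 where min AVC = $4. MC = 112 - 72q + 9q^2.
At P = $112 ≥ min AVC, set P = MC on the rising branch: q = 8.
At P = $49 ≥ min AVC, set P = MC: q = 7. The firm stays open but cuts output.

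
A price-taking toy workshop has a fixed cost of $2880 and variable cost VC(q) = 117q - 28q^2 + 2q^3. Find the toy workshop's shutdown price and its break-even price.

Shutdown price = min AVC. AVC = 117 - 28q + 2q^2, with vertex at q = 7 and minimum $19.
ATC = 2880/q + 117 - 28q + 2q^2. Setting dATC/dq = −2880/q^2 − 28 + 4q = 0 gives q = 12 (since 4·12^3 − 28·12^2 = 2880).
min ATC = 2880/12 + 117 − 28·12 + 2·12^2 = $309. That is the break-even price.
Between these two prices the firm operates at a loss; above $309 it earns a profit.

Shutdown price = $19; break-even price = $309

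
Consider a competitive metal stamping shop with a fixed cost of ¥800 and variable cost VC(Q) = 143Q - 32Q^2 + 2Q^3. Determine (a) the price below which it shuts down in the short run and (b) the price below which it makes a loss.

Shutdown price = ¥15; break-even price = ¥103

AVC = 143 - 32Q + 2Q^2; minimized at Q = 8, giving min AVC = ¥15. That is the shutdown price.
ATC = 800/Q + 143 - 32Q + 2Q^2. Setting dATC/dQ = −800/Q^2 − 32 + 4Q = 0 gives Q = 10 (since 4·10^3 − 32·10^2 = 800).
min ATC = 800/10 + 143 − 32·10 + 2·10^2 = ¥103. That is the break-even price.
Between these two prices the firm operates at a loss; above ¥103 it earns a profit.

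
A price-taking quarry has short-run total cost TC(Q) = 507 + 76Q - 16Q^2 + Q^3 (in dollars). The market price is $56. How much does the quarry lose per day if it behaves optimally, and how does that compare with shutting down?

AVC = 76 - 16Q + Q^2 has its minimum $12 at Q = 8; price $56 clears that bar, so the firm operates.
MC = 76 - 32Q + 3Q^2. Setting P = MC and taking the root on the rising branch gives Q* = 10.
TR = 56·10 = 560. TC = 507 + 160 = 667. Profit = 560 − 667 = -$107.
Shutting down would mean losing the fixed cost of $507, so operating at a loss of $107 is better by $400.

Profit = -$107 at Q = 10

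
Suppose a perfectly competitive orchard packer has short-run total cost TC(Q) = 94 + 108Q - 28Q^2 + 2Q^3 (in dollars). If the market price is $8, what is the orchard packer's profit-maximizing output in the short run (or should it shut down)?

Variable cost is VC = 108Q - 28Q^2 + 2Q^3, so AVC = VC/Q = 108 - 28Q + 2Q^2 and MC = dTC/dQ = 108 - 56Q + 6Q^2.
The AVC parabola has its vertex at Q = 28/4 = 7, where AVC = 108 - 28·7 + 2·7^2 = $10.
P = $8 lies below min AVC = $10; no output level covers variable cost.
Shutting down limits the loss to fixed cost, $94.

Shut down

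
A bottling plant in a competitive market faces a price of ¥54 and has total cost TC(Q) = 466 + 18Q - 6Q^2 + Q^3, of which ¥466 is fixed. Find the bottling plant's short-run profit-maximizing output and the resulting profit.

Profit = -¥250 at Q = 6

AVC = 18 - 6Q + Q^2 has its minimum ¥9 at Q = 3; price ¥54 clears that bar, so the firm operates.
With MC = 18 - 12Q + 3Q^2, P = MC on the upward-sloping part at Q* = 6.
TR = 54·6 = 324. TC = 466 + 108 = 574. Profit = 324 − 574 = -¥250.
That loss of ¥250 beats the ¥466 the firm would lose by shutting down; producing recovers ¥216 of fixed cost.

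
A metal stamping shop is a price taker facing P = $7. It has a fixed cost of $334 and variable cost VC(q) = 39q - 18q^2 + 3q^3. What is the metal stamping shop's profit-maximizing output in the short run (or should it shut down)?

Shut down

Strip out fixed cost: VC = 39q - 18q^2 + 3q^3. Then AVC = 39 - 18q + 3q^2 and MC = 39 - 36q + 9q^2.
The AVC parabola has its vertex at q = 18/6 = 3, where AVC = 39 - 18·3 + 3·3^2 = $12.
With P < min AVC ($7 < $12), every unit sold adds to the loss.
Shutting down limits the loss to fixed cost, $334.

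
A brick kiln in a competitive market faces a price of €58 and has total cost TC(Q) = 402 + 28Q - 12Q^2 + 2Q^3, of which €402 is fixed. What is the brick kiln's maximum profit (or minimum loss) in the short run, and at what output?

Profit = -€202 at Q = 5

AVC = 28 - 12Q + 2Q^2; min AVC = €10 at Q = 3. Since P = €58 ≥ min AVC, the firm produces.
MC = 28 - 24Q + 6Q^2. Setting P = MC and taking the root on the rising branch gives Q* = 5.
TR = 58·5 = 290. TC = 402 + 90 = 492. Profit = 290 − 492 = -€202.
By producing, the firm covers all variable cost plus €200 of fixed cost; shutting down would lose the full €402.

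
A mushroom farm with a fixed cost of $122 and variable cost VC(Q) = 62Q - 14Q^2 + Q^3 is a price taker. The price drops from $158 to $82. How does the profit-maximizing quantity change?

MC = 62 - 28Q + 3Q^2; the shutdown threshold is min AVC = $13 (at Q = 7).
At P = $158 ≥ min AVC, set P = MC on the rising branch: Q = 12.
At P = $82 ≥ min AVC, set P = MC: Q = 10. The firm stays open but cuts output.

Output falls from 12 to 10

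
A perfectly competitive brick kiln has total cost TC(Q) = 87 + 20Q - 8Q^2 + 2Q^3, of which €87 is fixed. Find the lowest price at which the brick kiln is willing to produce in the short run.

€12 per unit

Short-run supply begins at min AVC. From VC = 20Q - 8Q^2 + 2Q^3, AVC = 20 - 8Q + 2Q^2.
dAVC/dQ = -8 + 4Q = 0 gives Q = 2. min AVC = 20 - 8·2 + 2·2^2 = 12.
For P < €12 the firm produces nothing.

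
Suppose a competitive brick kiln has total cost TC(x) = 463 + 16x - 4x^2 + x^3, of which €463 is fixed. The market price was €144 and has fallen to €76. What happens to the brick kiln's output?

MC = 16 - 8x + 3x^2; the shutdown threshold is min AVC = €12 (at x = 2).
At P = €144 ≥ min AVC, set P = MC on the rising branch: x = 8.
At P = €76 ≥ min AVC, set P = MC: x = 6. The firm stays open but cuts output.

Output falls from 8 to 6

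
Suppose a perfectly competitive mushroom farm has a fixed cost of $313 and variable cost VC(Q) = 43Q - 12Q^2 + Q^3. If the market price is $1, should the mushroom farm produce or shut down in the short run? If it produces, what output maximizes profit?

Shut down

Strip out fixed cost: VC = 43Q - 12Q^2 + Q^3. Then AVC = 43 - 12Q + Q^2 and MC = 43 - 24Q + 3Q^2.
The AVC parabola has its vertex at Q = 12/2 = 6, where AVC = 43 - 12·6 + 6^2 = $7.
P = $1 lies below min AVC = $7; no output level covers variable cost.
Best response: produce nothing and absorb the $313 fixed cost.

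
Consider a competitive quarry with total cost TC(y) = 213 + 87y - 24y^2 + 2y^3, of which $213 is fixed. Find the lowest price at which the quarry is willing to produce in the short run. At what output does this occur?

The firm shuts down when price falls below the minimum of average variable cost. AVC = VC/y = 87 - 24y + 2y^2.
At the minimum of AVC, MC = AVC. MC = 87 - 48y + 6y^2; setting MC = AVC gives 4y^2 - 24y = 0, so y = 6. min AVC = 15.
So the shutdown price is $15.

$15 per unit, at y = 6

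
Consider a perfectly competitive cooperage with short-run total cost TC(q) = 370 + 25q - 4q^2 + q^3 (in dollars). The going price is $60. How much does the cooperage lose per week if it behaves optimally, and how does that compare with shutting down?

Profit = -$220 at q = 5

AVC = 25 - 4q + q^2; min AVC = $21 at q = 2. Since P = $60 ≥ min AVC, the firm produces.
With MC = 25 - 8q + 3q^2, P = MC on the upward-sloping part at q* = 5.
TR = 60·5 = 300. TC = 370 + 150 = 520. Profit = 300 − 520 = -$220.
By producing, the firm covers all variable cost plus $150 of fixed cost; shutting down would lose the full $370.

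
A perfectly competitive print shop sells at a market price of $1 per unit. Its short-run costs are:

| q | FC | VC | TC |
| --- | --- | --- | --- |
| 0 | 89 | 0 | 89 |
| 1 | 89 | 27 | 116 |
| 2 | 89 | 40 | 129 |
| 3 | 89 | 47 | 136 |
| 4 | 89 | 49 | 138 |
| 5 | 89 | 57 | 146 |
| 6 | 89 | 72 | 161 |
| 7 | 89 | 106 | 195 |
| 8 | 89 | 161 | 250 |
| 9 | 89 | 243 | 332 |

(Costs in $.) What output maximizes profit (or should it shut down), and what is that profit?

Profit at each row (π = 1q − TC): q=0: -89; q=1: -115; q=2: -127; q=3: -133; q=4: -134; q=5: -141; q=6: -155; q=7: -188; q=8: -242; q=9: -323.
Profit is highest at q = 0. Equivalently, the lowest AVC in the table is 57/5 ≈ $11.40 at q = 5, and P = $1 falls below it — price never covers variable cost, so the firm shuts down and loses only its fixed cost.

q = 0 (shut down); profit = -$89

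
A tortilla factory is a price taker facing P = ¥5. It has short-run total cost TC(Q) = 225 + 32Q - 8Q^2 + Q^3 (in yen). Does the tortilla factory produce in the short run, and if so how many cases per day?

Variable cost is VC = 32Q - 8Q^2 + Q^3, so AVC = VC/Q = 32 - 8Q + Q^2 and MC = dTC/dQ = 32 - 16Q + 3Q^2.
AVC is minimized where dAVC/dQ = -8 + 2Q = 0, at Q = 4; min AVC = 32 - 8·4 + 4^2 = ¥16.
P = ¥5 lies below min AVC = ¥16; no output level covers variable cost.
Best response: produce nothing and absorb the ¥225 fixed cost.

Shut down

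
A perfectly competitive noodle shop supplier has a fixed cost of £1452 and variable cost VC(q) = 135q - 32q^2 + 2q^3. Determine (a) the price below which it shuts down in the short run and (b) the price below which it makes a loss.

Shutdown price = min AVC. AVC = 135 - 32q + 2q^2, with vertex at q = 8 and minimum £7.
ATC = 1452/q + 135 - 32q + 2q^2. Setting dATC/dq = −1452/q^2 − 32 + 4q = 0 gives q = 11 (since 4·11^3 − 32·11^2 = 1452).
min ATC = 1452/11 + 135 − 32·11 + 2·11^2 = £157. That is the break-even price.
For £7 ≤ P < £157 the firm produces at a loss; below £7 it shuts down.

Shutdown price = £7; break-even price = £157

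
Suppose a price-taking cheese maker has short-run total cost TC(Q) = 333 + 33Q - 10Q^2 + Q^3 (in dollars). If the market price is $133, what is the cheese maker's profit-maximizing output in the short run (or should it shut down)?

Strip out fixed cost: VC = 33Q - 10Q^2 + Q^3. Then AVC = 33 - 10Q + Q^2 and MC = 33 - 20Q + 3Q^2.
AVC is minimized where dAVC/dQ = -10 + 2Q = 0, at Q = 5; min AVC = 33 - 10·5 + 5^2 = $8.
P = $133 exceeds min AVC = $8, so the firm stays open.
P = MC gives -100 - 20Q + 3Q^2 = 0, with roots -10/3 and 10. Take the larger (rising MC): Q* = 10.
Check: AVC at Q = 10 is $33 ≤ P, so revenue covers variable cost.
Profit = P·Q − TC = 133·10 − 663 = $667.

Produce at Q = 10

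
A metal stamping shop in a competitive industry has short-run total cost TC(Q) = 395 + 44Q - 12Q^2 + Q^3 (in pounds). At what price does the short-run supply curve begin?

£8 per unit

The firm shuts down when price falls below the minimum of average variable cost. AVC = VC/Q = 44 - 12Q + Q^2.
dAVC/dQ = -12 + 2Q = 0 gives Q = 6. min AVC = 44 - 12·6 + 6^2 = 8.
The firm shuts down for any P below £8.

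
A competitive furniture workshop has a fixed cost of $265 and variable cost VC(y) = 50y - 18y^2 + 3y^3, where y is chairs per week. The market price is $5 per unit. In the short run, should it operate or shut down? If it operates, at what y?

Shut down

Variable cost is VC = 50y - 18y^2 + 3y^3, so AVC = VC/y = 50 - 18y + 3y^2 and MC = dTC/dy = 50 - 36y + 9y^2.
AVC is minimized where dAVC/dy = -18 + 6y = 0, at y = 3; min AVC = 50 - 18·3 + 3·3^2 = $23.
With P < min AVC ($5 < $23), every unit sold adds to the loss.
Best response: produce nothing and absorb the $265 fixed cost.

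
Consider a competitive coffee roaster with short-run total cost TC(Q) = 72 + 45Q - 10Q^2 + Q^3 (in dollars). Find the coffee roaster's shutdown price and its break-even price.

Shutdown price = $20; break-even price = $33

AVC = 45 - 10Q + Q^2; minimized at Q = 5, giving min AVC = $20. That is the shutdown price.
ATC = 72/Q + 45 - 10Q + Q^2. Setting dATC/dQ = −72/Q^2 − 10 + 2Q = 0 gives Q = 6 (since 2·6^3 − 10·6^2 = 72).
min ATC = 72/6 + 45 − 10·6 + 6^2 = $33. That is the break-even price.
Between these two prices the firm operates at a loss; above $33 it earns a profit.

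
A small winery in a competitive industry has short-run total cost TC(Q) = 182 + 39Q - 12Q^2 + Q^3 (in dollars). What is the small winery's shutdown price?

The shutdown price is the minimum of AVC. VC = 39Q - 12Q^2 + Q^3, so AVC = 39 - 12Q + Q^2.
At the minimum of AVC, MC = AVC. MC = 39 - 24Q + 3Q^2; setting MC = AVC gives 2Q^2 - 12Q = 0, so Q = 6. min AVC = 3.
For P < $3 the firm produces nothing.

$3 per unit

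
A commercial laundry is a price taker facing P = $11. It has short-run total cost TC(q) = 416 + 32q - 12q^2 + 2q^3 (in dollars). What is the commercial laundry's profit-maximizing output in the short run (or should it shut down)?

Strip out fixed cost: VC = 32q - 12q^2 + 2q^3. Then AVC = 32 - 12q + 2q^2 and MC = 32 - 24q + 6q^2.
AVC is minimized where dAVC/dq = -12 + 4q = 0, at q = 3; min AVC = 32 - 12·3 + 2·3^2 = $14.
Since P = $11 < min AVC = $14, price fails to cover variable cost at any output.
Shutting down limits the loss to fixed cost, $416.

Shut down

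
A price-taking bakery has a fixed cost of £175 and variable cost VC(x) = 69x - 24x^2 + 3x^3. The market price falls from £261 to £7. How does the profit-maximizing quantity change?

MC = 69 - 48x + 9x^2; the shutdown threshold is min AVC = £21 (at x = 4).
At P = £261 ≥ min AVC, set P = MC on the rising branch: x = 8.
At P = £7 < min AVC = £21, price no longer covers variable cost at any output, so the firm shuts down: x = 0.

Output falls from 8 to 0 (the firm shuts down)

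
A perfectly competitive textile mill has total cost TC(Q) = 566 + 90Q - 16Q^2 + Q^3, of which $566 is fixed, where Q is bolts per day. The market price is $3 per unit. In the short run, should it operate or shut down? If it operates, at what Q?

Shut down

Variable cost is VC = 90Q - 16Q^2 + Q^3, so AVC = VC/Q = 90 - 16Q + Q^2 and MC = dTC/dQ = 90 - 32Q + 3Q^2.
AVC is minimized where dAVC/dQ = -16 + 2Q = 0, at Q = 8; min AVC = 90 - 16·8 + 8^2 = $26.
With P < min AVC ($3 < $26), every unit sold adds to the loss.
Best response: produce nothing and absorb the $566 fixed cost.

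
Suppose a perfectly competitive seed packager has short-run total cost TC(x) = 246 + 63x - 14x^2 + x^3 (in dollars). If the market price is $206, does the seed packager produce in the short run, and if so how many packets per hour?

Produce at x = 13

From TC, MC = TC'(x) = 63 - 28x + 3x^2 and AVC = VC/x = 63 - 14x + x^2.
AVC is minimized where dAVC/dx = -14 + 2x = 0, at x = 7; min AVC = 63 - 14·7 + 7^2 = $14.
P = $206 exceeds min AVC = $14, so the firm stays open.
Solving P = MC: -143 - 28x + 3x^2 = 0 ⇒ x = -11/3 or 13. On the upward-sloping branch, x* = 13.
Check: AVC at x = 13 is $50 ≤ P, so revenue covers variable cost.
Profit = P·x − TC = 206·13 − 896 = $1782.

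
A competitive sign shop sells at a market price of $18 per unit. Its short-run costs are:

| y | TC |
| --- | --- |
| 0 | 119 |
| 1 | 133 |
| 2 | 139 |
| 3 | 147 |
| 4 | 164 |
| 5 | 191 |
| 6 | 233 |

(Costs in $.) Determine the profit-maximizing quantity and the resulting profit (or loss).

Profit at each row (π = 18y − TC): y=0: -119; y=1: -115; y=2: -103; y=3: -93; y=4: -92; y=5: -101; y=6: -125.
Profit is maximized at y = 4. AVC there is 45/4 = $11.25 ≤ P, so producing beats shutting down (which would give -$119).

y = 4; profit = -$92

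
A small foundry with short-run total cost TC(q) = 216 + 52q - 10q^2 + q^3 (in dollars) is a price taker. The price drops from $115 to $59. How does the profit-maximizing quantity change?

Output falls from 9 to 7

MC = 52 - 20q + 3q^2; the shutdown threshold is min AVC = $27 (at q = 5).
At P = $115 ≥ min AVC, set P = MC on the rising branch: q = 9.
At P = $59 ≥ min AVC, set P = MC: q = 7. The firm stays open but cuts output.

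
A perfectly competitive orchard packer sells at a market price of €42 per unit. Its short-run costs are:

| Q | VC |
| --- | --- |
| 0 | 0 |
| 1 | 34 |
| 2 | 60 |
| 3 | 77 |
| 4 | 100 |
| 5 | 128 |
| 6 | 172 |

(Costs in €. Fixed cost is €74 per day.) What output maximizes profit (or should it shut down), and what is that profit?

Profit at each row (π = 42Q − TC): Q=0: -74; Q=1: -66; Q=2: -50; Q=3: -25; Q=4: -6; Q=5: 8; Q=6: 6.
Profit is maximized at Q = 5. AVC there is 128/5 = €25.60 ≤ P, so producing beats shutting down (which would give -€74).

Q = 5; profit = €8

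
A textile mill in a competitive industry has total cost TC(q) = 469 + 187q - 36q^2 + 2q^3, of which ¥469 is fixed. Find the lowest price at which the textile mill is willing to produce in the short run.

Short-run supply begins at min AVC. From VC = 187q - 36q^2 + 2q^3, AVC = 187 - 36q + 2q^2.
At the minimum of AVC, MC = AVC. MC = 187 - 72q + 6q^2; setting MC = AVC gives 4q^2 - 36q = 0, so q = 9. min AVC = 25.
The firm shuts down for any P below ¥25.

¥25 per unit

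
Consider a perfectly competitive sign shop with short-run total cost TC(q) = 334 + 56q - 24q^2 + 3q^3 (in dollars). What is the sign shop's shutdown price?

$8 per unit

The shutdown price is the minimum of AVC. VC = 56q - 24q^2 + 3q^3, so AVC = 56 - 24q + 3q^2.
dAVC/dq = -24 + 6q = 0 gives q = 4. min AVC = 56 - 24·4 + 3·4^2 = 8.
So the shutdown price is $8.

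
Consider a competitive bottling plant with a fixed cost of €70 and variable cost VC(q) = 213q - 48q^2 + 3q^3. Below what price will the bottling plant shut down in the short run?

€21 per unit

Short-run supply begins at min AVC. From VC = 213q - 48q^2 + 3q^3, AVC = 213 - 48q + 3q^2.
dAVC/dq = -48 + 6q = 0 gives q = 8. min AVC = 213 - 48·8 + 3·8^2 = 21.
So the shutdown price is €21.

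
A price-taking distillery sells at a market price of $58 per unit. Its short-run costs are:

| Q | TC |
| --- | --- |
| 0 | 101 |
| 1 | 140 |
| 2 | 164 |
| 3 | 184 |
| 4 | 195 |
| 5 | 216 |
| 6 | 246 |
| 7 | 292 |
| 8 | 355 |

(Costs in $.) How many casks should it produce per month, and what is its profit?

Q = 7; profit = $114

Compute π = P·Q − TC at each output: Q=0: -101; Q=1: -82; Q=2: -48; Q=3: -10; Q=4: 37; Q=5: 74; Q=6: 102; Q=7: 114; Q=8: 109.
Profit is maximized at Q = 7. AVC there is 191/7 = $27.29 ≤ P, so producing beats shutting down (which would give -$101).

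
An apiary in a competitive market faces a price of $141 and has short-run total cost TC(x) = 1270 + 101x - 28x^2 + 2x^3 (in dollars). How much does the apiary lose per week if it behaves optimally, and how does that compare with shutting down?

Profit = -$70 at x = 10

AVC = 101 - 28x + 2x^2; min AVC = $3 at x = 7. Since P = $141 ≥ min AVC, the firm produces.
With MC = 101 - 56x + 6x^2, P = MC on the upward-sloping part at x* = 10.
TR = 141·10 = 1410. TC = 1270 + 210 = 1480. Profit = 1410 − 1480 = -$70.
Shutting down would mean losing the fixed cost of $1270, so operating at a loss of $70 is better by $1200.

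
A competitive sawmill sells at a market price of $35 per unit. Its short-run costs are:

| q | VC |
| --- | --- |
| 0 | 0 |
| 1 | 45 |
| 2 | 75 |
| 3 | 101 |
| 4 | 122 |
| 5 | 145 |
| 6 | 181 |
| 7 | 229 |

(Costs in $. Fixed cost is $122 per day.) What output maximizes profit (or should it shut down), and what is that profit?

q = 5; profit = -$92

Compute π = P·q − TC at each output: q=0: -122; q=1: -132; q=2: -127; q=3: -118; q=4: -104; q=5: -92; q=6: -93; q=7: -106.
Profit is maximized at q = 5. AVC there is 145/5 = $29 ≤ P, so producing beats shutting down (which would give -$122).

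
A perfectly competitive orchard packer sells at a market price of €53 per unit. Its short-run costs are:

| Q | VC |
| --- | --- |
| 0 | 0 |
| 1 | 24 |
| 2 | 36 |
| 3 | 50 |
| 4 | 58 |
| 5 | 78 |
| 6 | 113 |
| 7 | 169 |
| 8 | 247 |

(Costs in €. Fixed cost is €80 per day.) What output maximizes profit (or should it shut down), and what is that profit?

Q = 6; profit = €125

Compute π = P·Q − TC at each output: Q=0: -80; Q=1: -51; Q=2: -10; Q=3: 29; Q=4: 74; Q=5: 107; Q=6: 125; Q=7: 122; Q=8: 97.
Profit is maximized at Q = 6. AVC there is 113/6 = €18.83 ≤ P, so producing beats shutting down (which would give -€80).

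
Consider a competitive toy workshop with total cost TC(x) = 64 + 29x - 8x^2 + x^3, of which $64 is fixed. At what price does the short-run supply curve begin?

The firm shuts down when price falls below the minimum of average variable cost. AVC = VC/x = 29 - 8x + x^2.
At the minimum of AVC, MC = AVC. MC = 29 - 16x + 3x^2; setting MC = AVC gives 2x^2 - 8x = 0, so x = 4. min AVC = 13.
For P < $13 the firm produces nothing.

$13 per unit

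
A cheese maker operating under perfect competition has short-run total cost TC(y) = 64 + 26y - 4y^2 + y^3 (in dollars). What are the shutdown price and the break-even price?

Shutdown price = min AVC. AVC = 26 - 4y + y^2, with vertex at y = 2 and minimum $22.
ATC = 64/y + 26 - 4y + y^2. Setting dATC/dy = −64/y^2 − 4 + 2y = 0 gives y = 4 (since 2·4^3 − 4·4^2 = 64).
min ATC = 64/4 + 26 − 4·4 + 4^2 = $42. That is the break-even price.
For $22 ≤ P < $42 the firm produces at a loss; below $22 it shuts down.

Shutdown price = $22; break-even price = $42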